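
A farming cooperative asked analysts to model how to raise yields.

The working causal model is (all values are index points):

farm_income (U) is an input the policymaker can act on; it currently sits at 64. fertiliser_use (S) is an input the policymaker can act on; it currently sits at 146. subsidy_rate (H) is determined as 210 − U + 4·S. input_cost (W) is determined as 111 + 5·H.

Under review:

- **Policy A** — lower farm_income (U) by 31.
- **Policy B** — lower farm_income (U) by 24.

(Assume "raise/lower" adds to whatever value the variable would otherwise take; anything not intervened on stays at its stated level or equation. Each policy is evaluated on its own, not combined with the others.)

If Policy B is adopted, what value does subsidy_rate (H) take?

Policy B (U − 24):
  U = 64 − 24 = 40
  S = 146
  H = 210 − 40 + 4·146 = 754

754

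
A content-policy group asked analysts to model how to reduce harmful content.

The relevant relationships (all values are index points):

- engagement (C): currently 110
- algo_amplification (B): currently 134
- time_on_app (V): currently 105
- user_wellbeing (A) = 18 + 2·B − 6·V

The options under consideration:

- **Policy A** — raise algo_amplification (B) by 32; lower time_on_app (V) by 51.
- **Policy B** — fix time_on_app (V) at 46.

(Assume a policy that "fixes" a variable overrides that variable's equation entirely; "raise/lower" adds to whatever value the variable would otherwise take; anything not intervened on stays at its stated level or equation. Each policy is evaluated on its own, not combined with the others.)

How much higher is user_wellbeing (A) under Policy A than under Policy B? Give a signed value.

16

Policy A (B + 32, V − 51):
  B = 134 + 32 = 166
  V = 105 − 51 = 54
  A = 18 + 2·166 − 6·54 = 26
Policy B (V := 46):
  B = 134
  V = 46
  A = 18 + 2·134 − 6·46 = 10
A: 26 − 10 = 16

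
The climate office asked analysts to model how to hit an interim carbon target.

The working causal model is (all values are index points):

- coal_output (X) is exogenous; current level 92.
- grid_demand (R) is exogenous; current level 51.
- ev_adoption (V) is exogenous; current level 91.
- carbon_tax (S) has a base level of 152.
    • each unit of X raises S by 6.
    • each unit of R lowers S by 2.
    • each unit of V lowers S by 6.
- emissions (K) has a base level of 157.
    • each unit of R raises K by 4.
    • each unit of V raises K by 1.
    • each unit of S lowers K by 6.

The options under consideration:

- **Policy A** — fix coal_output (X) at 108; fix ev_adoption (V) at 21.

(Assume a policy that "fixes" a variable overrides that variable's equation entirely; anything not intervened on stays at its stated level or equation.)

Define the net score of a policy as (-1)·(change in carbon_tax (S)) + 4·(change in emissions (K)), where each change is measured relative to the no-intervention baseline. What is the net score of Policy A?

-13180

Baseline:
  X = 92
  R = 51
  V = 91
  S = 152 + 6·92 − 2·51 − 6·91 = 56
  K = 157 + 4·51 + 91 − 6·56 = 116
Policy A (X := 108, V := 21):
  X = 108
  R = 51
  V = 21
  S = 152 + 6·108 − 2·51 − 6·21 = 572
  K = 157 + 4·51 + 21 − 6·572 = -3050
ΔS = 572 − 56 = 516; ΔK = -3050 − 116 = -3166
Score = (-1)·516 + 4·(-3166) = -13180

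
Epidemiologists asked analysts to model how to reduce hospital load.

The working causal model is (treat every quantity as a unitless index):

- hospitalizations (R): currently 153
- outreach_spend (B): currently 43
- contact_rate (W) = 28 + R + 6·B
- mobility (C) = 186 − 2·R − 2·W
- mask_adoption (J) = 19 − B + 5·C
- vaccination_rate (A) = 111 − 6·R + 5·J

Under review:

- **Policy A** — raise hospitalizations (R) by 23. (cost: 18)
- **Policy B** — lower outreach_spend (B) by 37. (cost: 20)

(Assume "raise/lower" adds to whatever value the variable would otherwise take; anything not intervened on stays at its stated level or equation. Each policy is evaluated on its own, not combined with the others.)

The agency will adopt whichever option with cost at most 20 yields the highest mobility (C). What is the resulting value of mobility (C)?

Policy A (R + 23):
  R = 153 + 23 = 176
  B = 43
  W = 28 + 176 + 6·43 = 462
  C = 186 − 2·176 − 2·462 = -1090
Policy B (B − 37):
  R = 153
  B = 43 − 37 = 6
  W = 28 + 153 + 6·6 = 217
  C = 186 − 2·153 − 2·217 = -554
Comparing — Policy A: C=-1090, Policy B: C=-554. Highest is -554 (Policy B).

-554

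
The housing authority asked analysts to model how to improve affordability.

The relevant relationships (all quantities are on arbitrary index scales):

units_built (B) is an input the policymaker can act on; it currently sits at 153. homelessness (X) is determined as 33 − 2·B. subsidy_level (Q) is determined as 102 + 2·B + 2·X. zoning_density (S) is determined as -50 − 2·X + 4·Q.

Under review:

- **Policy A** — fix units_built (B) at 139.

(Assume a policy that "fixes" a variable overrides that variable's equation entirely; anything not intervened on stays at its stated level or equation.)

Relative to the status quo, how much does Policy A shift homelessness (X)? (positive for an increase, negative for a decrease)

Baseline:
  B = 153
  X = 33 − 2·153 = -273
Policy A (B := 139):
  B = 139
  X = 33 − 2·139 = -245
Change in X: -245 − (-273) = 28

28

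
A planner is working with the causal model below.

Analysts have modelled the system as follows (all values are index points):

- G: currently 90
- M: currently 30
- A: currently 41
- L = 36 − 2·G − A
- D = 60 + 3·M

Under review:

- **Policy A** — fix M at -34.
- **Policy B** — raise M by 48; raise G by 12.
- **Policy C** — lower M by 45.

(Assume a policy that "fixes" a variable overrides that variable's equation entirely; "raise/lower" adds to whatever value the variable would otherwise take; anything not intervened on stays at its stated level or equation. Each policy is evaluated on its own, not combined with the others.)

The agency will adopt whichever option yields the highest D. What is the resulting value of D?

Policy A (M := -34):
  M = -34
  D = 60 + 3·(-34) = -42
Policy B (M + 48, G + 12):
  M = 30 + 48 = 78
  D = 60 + 3·78 = 294
Policy C (M − 45):
  M = 30 − 45 = -15
  D = 60 + 3·(-15) = 15
Comparing — Policy A: D=-42, Policy B: D=294, Policy C: D=15. Highest is 294 (Policy B).

294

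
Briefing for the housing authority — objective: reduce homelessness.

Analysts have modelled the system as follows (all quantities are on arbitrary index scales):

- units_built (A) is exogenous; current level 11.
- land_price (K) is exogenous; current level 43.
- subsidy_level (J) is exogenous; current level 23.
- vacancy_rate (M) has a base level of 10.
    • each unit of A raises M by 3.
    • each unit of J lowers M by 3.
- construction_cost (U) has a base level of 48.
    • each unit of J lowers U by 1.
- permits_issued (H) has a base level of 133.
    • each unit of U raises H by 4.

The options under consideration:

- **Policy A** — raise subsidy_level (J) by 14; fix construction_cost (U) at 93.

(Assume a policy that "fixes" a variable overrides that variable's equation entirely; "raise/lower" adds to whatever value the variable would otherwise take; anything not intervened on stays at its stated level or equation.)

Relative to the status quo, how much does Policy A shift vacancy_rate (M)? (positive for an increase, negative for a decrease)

Baseline:
  A = 11
  J = 23
  M = 10 + 3·11 − 3·23 = -26
Policy A (J + 14, U := 93):
  A = 11
  J = 23 + 14 = 37
  M = 10 + 3·11 − 3·37 = -68
Change in M: -68 − (-26) = -42

-42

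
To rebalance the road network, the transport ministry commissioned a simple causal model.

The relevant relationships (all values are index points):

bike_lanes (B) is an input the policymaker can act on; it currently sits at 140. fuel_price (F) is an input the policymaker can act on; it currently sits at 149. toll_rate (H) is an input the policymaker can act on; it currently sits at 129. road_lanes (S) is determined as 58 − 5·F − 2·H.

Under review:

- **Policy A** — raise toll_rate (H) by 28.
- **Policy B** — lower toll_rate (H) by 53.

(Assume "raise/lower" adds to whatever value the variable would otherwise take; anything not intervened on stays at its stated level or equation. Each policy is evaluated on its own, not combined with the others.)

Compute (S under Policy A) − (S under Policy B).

-162

Policy A (H + 28):
  F = 149
  H = 129 + 28 = 157
  S = 58 − 5·149 − 2·157 = -1001
Policy B (H − 53):
  F = 149
  H = 129 − 53 = 76
  S = 58 − 5·149 − 2·76 = -839
S: -1001 − (-839) = -162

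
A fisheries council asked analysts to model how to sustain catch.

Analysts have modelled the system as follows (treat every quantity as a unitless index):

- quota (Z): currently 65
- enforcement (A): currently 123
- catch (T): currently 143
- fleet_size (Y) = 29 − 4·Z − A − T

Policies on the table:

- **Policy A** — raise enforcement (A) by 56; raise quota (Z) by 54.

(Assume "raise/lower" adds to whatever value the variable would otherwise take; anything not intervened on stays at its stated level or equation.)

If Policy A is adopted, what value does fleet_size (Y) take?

-769

Policy A (A + 56, Z + 54):
  Z = 65 + 54 = 119
  A = 123 + 56 = 179
  T = 143
  Y = 29 − 4·119 − 179 − 143 = -769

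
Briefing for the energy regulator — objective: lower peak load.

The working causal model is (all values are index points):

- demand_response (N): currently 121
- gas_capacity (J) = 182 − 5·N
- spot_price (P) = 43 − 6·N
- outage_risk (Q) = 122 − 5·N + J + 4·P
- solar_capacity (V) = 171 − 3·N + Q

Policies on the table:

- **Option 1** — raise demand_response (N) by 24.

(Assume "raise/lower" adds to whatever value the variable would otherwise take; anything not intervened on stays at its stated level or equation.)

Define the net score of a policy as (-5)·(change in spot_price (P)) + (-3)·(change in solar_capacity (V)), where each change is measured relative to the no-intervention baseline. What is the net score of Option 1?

3384

Baseline:
  N = 121
  J = 182 − 5·121 = -423
  P = 43 − 6·121 = -683
  Q = 122 − 5·121 + (-423) + 4·(-683) = -3638
  V = 171 − 3·121 + (-3638) = -3830
Option 1 (N + 24):
  N = 121 + 24 = 145
  J = 182 − 5·145 = -543
  P = 43 − 6·145 = -827
  Q = 122 − 5·145 + (-543) + 4·(-827) = -4454
  V = 171 − 3·145 + (-4454) = -4718
ΔP = -827 − (-683) = -144; ΔV = -4718 − (-3830) = -888
Score = (-5)·(-144) + (-3)·(-888) = 3384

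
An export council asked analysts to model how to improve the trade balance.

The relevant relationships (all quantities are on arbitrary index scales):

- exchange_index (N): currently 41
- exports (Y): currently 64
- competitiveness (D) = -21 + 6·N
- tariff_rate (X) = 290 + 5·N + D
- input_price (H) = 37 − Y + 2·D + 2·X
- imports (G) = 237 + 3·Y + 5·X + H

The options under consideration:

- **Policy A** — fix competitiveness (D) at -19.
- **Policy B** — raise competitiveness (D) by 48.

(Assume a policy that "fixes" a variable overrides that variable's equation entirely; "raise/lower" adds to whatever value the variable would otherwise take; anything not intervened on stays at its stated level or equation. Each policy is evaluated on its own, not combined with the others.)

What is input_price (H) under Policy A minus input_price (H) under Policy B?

Policy A (D := -19):
  N = 41
  Y = 64
  D = -19
  X = 290 + 5·41 + (-19) = 476
  H = 37 − 64 + 2·(-19) + 2·476 = 887
Policy B (D + 48):
  N = 41
  Y = 64
  D = -21 + 6·41 (+48 from intervention) = 273
  X = 290 + 5·41 + 273 = 768
  H = 37 − 64 + 2·273 + 2·768 = 2055
H: 887 − 2055 = -1168

-1168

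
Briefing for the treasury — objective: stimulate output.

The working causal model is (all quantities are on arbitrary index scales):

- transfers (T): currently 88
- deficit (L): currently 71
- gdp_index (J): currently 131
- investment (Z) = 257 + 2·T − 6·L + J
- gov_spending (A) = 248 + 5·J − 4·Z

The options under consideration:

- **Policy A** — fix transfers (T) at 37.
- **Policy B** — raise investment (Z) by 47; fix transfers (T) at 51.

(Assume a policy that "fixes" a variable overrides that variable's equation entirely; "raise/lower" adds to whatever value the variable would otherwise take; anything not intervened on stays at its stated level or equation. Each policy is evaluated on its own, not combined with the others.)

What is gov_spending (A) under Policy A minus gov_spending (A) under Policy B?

Policy A (T := 37):
  T = 37
  L = 71
  J = 131
  Z = 257 + 2·37 − 6·71 + 131 = 36
  A = 248 + 5·131 − 4·36 = 759
Policy B (Z + 47, T := 51):
  T = 51
  L = 71
  J = 131
  Z = 257 + 2·51 − 6·71 + 131 (+47 from intervention) = 111
  A = 248 + 5·131 − 4·111 = 459
A: 759 − 459 = 300

300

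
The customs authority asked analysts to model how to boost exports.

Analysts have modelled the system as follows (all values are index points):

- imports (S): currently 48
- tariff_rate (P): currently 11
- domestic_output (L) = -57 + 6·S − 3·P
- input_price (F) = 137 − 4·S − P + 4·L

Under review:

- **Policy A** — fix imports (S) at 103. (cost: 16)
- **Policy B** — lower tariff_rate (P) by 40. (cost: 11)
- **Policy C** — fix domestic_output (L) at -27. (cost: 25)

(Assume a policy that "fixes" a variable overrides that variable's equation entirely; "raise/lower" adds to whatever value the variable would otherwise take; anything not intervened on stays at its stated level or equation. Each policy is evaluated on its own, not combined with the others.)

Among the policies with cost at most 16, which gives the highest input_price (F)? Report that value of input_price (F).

1826

Policy A (S := 103):
  S = 103
  P = 11
  L = -57 + 6·103 − 3·11 = 528
  F = 137 − 4·103 − 11 + 4·528 = 1826
Policy B (P − 40):
  S = 48
  P = 11 − 40 = -29
  L = -57 + 6·48 − 3·(-29) = 318
  F = 137 − 4·48 − (-29) + 4·318 = 1246
Comparing — Policy A: F=1826, Policy B: F=1246. Highest is 1826 (Policy A).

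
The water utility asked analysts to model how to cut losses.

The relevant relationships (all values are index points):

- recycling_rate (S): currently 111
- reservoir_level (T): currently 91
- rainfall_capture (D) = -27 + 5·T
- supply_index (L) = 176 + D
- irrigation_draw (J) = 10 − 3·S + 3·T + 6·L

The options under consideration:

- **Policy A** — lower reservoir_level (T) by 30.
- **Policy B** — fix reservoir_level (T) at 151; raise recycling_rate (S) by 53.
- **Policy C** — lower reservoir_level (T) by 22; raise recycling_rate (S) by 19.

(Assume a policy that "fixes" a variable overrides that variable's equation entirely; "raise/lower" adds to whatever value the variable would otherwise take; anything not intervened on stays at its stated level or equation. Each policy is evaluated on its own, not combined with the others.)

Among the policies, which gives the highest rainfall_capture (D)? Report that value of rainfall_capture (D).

Policy A (T − 30):
  T = 91 − 30 = 61
  D = -27 + 5·61 = 278
Policy B (T := 151, S + 53):
  T = 151
  D = -27 + 5·151 = 728
Policy C (T − 22, S + 19):
  T = 91 − 22 = 69
  D = -27 + 5·69 = 318
Comparing — Policy A: D=278, Policy B: D=728, Policy C: D=318. Highest is 728 (Policy B).

728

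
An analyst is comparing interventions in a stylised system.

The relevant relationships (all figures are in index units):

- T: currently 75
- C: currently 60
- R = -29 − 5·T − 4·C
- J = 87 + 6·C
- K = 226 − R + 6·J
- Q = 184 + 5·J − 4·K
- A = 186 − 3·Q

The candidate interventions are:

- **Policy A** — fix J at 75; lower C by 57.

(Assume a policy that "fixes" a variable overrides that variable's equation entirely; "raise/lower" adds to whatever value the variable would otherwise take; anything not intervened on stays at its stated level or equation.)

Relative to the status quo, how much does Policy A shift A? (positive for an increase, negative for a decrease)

Baseline:
  T = 75
  C = 60
  R = -29 − 5·75 − 4·60 = -644
  J = 87 + 6·60 = 447
  K = 226 − (-644) + 6·447 = 3552
  Q = 184 + 5·447 − 4·3552 = -11789
  A = 186 − 3·(-11789) = 35553
Policy A (J := 75, C − 57):
  T = 75
  C = 60 − 57 = 3
  R = -29 − 5·75 − 4·3 = -416
  J = 75
  K = 226 − (-416) + 6·75 = 1092
  Q = 184 + 5·75 − 4·1092 = -3809
  A = 186 − 3·(-3809) = 11613
Change in A: 11613 − 35553 = -23940

-23940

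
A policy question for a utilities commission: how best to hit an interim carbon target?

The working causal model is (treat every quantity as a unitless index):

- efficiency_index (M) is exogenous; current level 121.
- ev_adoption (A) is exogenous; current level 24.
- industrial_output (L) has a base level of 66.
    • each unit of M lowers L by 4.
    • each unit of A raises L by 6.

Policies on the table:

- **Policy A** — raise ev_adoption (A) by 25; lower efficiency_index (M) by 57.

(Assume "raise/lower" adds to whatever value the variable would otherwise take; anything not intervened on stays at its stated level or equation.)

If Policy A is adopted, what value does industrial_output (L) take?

Policy A (A + 25, M − 57):
  M = 121 − 57 = 64
  A = 24 + 25 = 49
  L = 66 − 4·64 + 6·49 = 104

104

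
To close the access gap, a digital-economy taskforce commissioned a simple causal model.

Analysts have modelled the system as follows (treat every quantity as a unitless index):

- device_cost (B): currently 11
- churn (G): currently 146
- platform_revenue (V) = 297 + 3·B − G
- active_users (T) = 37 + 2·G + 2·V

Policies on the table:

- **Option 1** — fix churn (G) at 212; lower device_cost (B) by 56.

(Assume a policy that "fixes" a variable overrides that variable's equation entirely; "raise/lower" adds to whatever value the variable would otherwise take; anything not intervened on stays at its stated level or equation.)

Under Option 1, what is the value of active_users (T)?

361

Option 1 (G := 212, B − 56):
  B = 11 − 56 = -45
  G = 212
  V = 297 + 3·(-45) − 212 = -50
  T = 37 + 2·212 + 2·(-50) = 361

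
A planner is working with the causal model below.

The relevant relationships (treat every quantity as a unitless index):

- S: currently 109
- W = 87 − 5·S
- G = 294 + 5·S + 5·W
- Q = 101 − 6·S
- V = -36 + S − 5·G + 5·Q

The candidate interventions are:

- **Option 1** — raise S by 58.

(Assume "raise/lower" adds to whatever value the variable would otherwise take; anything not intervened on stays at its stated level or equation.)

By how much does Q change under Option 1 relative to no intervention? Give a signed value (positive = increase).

-348

Baseline:
  S = 109
  Q = 101 − 6·109 = -553
Option 1 (S + 58):
  S = 109 + 58 = 167
  Q = 101 − 6·167 = -901
Change in Q: -901 − (-553) = -348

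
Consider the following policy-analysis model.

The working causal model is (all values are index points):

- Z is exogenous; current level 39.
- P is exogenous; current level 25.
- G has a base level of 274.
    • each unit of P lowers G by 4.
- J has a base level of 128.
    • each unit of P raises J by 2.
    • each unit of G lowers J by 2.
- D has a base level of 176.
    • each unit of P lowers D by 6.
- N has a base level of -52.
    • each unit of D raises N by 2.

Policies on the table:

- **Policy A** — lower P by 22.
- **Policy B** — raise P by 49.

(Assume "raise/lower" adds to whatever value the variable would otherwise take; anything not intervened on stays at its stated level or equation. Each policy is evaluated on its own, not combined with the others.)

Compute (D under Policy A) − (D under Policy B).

Policy A (P − 22):
  P = 25 − 22 = 3
  D = 176 − 6·3 = 158
Policy B (P + 49):
  P = 25 + 49 = 74
  D = 176 − 6·74 = -268
D: 158 − (-268) = 426

426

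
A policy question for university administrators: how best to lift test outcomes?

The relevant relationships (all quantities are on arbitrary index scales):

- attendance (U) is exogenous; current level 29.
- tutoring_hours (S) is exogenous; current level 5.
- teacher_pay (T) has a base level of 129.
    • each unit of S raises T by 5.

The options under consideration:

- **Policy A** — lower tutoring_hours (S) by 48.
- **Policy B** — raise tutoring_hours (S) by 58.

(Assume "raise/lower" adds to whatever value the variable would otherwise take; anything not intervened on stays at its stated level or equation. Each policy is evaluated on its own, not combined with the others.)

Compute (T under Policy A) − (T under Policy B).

Policy A (S − 48):
  S = 5 − 48 = -43
  T = 129 + 5·(-43) = -86
Policy B (S + 58):
  S = 5 + 58 = 63
  T = 129 + 5·63 = 444
T: -86 − 444 = -530

-530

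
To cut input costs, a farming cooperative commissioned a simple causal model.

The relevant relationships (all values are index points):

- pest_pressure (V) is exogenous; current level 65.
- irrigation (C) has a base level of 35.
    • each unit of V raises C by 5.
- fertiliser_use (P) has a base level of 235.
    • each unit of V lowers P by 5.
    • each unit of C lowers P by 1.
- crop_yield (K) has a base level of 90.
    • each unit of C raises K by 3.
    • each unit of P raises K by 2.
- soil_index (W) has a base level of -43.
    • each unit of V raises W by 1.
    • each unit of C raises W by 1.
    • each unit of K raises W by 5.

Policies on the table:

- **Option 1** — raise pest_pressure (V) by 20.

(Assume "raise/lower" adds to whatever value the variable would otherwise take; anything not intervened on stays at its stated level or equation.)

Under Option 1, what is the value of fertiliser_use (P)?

Option 1 (V + 20):
  V = 65 + 20 = 85
  C = 35 + 5·85 = 460
  P = 235 − 5·85 − 460 = -650

-650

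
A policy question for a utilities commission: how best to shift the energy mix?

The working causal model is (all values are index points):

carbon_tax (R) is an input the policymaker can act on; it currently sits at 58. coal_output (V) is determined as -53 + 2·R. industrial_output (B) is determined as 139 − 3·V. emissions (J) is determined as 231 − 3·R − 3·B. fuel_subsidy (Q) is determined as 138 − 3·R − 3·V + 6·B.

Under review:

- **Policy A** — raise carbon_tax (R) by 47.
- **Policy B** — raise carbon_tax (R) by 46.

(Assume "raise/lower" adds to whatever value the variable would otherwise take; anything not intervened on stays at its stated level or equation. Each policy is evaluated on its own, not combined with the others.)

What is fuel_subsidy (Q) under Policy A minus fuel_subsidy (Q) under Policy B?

-45

Policy A (R + 47):
  R = 58 + 47 = 105
  V = -53 + 2·105 = 157
  B = 139 − 3·157 = -332
  Q = 138 − 3·105 − 3·157 + 6·(-332) = -2640
Policy B (R + 46):
  R = 58 + 46 = 104
  V = -53 + 2·104 = 155
  B = 139 − 3·155 = -326
  Q = 138 − 3·104 − 3·155 + 6·(-326) = -2595
Q: -2640 − (-2595) = -45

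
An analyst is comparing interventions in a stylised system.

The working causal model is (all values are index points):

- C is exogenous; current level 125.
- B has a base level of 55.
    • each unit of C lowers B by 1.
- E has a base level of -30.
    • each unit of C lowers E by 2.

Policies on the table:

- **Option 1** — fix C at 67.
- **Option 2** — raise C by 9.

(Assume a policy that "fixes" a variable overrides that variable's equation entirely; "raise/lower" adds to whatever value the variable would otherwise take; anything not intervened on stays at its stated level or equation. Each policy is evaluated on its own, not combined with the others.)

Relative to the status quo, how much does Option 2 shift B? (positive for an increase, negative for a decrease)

-9

Baseline:
  C = 125
  B = 55 − 125 = -70
Option 2 (C + 9):
  C = 125 + 9 = 134
  B = 55 − 134 = -79
Change in B: -79 − (-70) = -9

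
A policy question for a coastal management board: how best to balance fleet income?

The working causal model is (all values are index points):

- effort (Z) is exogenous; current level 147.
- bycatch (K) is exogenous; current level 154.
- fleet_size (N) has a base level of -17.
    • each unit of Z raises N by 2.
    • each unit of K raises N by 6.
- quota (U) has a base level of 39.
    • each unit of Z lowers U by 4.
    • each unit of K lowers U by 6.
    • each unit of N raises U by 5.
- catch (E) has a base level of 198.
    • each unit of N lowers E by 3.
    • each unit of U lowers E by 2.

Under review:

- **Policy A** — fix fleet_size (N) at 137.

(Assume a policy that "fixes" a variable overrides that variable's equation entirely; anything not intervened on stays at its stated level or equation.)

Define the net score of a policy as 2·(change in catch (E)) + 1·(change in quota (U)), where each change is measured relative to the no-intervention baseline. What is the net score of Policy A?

Baseline:
  Z = 147
  K = 154
  N = -17 + 2·147 + 6·154 = 1201
  U = 39 − 4·147 − 6·154 + 5·1201 = 4532
  E = 198 − 3·1201 − 2·4532 = -12469
Policy A (N := 137):
  Z = 147
  K = 154
  N = 137
  U = 39 − 4·147 − 6·154 + 5·137 = -788
  E = 198 − 3·137 − 2·(-788) = 1363
ΔE = 1363 − (-12469) = 13832; ΔU = -788 − 4532 = -5320
Score = 2·13832 + 1·(-5320) = 22344

22344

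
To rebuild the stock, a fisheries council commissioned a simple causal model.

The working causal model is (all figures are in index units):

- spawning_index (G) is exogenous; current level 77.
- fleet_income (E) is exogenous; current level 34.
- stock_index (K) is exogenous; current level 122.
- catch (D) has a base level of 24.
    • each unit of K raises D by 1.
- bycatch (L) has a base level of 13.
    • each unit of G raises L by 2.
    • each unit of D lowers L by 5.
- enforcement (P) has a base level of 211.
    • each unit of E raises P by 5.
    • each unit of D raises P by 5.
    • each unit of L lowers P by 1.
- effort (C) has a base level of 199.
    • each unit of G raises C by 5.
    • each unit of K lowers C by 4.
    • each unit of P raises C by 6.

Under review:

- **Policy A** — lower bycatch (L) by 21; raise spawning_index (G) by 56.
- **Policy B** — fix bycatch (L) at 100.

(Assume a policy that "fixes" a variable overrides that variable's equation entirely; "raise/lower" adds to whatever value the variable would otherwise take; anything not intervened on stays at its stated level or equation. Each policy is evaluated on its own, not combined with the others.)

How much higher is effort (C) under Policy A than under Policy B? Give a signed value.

Policy A (L − 21, G + 56):
  G = 77 + 56 = 133
  E = 34
  K = 122
  D = 24 + 122 = 146
  L = 13 + 2·133 − 5·146 (−21 from intervention) = -472
  P = 211 + 5·34 + 5·146 − (-472) = 1583
  C = 199 + 5·133 − 4·122 + 6·1583 = 9874
Policy B (L := 100):
  G = 77
  E = 34
  K = 122
  D = 24 + 122 = 146
  L = 100
  P = 211 + 5·34 + 5·146 − 100 = 1011
  C = 199 + 5·77 − 4·122 + 6·1011 = 6162
C: 9874 − 6162 = 3712

3712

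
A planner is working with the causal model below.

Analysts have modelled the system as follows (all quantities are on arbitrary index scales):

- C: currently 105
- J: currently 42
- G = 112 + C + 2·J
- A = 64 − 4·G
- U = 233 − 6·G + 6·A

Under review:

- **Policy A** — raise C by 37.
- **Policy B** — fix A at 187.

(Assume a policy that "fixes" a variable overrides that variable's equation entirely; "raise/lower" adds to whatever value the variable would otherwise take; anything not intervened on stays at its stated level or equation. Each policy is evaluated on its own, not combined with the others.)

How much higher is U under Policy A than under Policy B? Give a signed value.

Policy A (C + 37):
  C = 105 + 37 = 142
  J = 42
  G = 112 + 142 + 2·42 = 338
  A = 64 − 4·338 = -1288
  U = 233 − 6·338 + 6·(-1288) = -9523
Policy B (A := 187):
  C = 105
  J = 42
  G = 112 + 105 + 2·42 = 301
  A = 187
  U = 233 − 6·301 + 6·187 = -451
U: -9523 − (-451) = -9072

-9072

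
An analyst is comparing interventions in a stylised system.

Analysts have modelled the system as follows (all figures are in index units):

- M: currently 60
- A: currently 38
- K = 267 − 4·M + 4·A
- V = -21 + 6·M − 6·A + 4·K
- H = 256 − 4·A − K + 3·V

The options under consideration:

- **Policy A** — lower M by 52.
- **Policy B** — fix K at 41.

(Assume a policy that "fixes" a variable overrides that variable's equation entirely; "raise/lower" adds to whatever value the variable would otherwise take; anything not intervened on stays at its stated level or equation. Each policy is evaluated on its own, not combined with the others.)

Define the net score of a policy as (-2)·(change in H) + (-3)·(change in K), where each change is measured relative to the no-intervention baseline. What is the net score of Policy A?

Baseline:
  M = 60
  A = 38
  K = 267 − 4·60 + 4·38 = 179
  V = -21 + 6·60 − 6·38 + 4·179 = 827
  H = 256 − 4·38 − 179 + 3·827 = 2406
Policy A (M − 52):
  M = 60 − 52 = 8
  A = 38
  K = 267 − 4·8 + 4·38 = 387
  V = -21 + 6·8 − 6·38 + 4·387 = 1347
  H = 256 − 4·38 − 387 + 3·1347 = 3758
ΔH = 3758 − 2406 = 1352; ΔK = 387 − 179 = 208
Score = (-2)·1352 + (-3)·208 = -3328

-3328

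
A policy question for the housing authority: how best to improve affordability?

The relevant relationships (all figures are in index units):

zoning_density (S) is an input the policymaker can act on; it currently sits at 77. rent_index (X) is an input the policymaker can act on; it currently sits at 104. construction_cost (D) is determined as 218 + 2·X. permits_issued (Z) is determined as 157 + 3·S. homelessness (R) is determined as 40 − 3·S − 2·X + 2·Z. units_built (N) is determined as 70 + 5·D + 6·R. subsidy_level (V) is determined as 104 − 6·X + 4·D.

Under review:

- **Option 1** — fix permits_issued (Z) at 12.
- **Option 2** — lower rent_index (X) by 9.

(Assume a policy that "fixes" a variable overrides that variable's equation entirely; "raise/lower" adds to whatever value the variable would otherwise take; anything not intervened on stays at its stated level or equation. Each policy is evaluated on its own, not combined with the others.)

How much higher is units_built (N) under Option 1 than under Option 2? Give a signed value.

-4530

Option 1 (Z := 12):
  S = 77
  X = 104
  D = 218 + 2·104 = 426
  Z = 12
  R = 40 − 3·77 − 2·104 + 2·12 = -375
  N = 70 + 5·426 + 6·(-375) = -50
Option 2 (X − 9):
  S = 77
  X = 104 − 9 = 95
  D = 218 + 2·95 = 408
  Z = 157 + 3·77 = 388
  R = 40 − 3·77 − 2·95 + 2·388 = 395
  N = 70 + 5·408 + 6·395 = 4480
N: -50 − 4480 = -4530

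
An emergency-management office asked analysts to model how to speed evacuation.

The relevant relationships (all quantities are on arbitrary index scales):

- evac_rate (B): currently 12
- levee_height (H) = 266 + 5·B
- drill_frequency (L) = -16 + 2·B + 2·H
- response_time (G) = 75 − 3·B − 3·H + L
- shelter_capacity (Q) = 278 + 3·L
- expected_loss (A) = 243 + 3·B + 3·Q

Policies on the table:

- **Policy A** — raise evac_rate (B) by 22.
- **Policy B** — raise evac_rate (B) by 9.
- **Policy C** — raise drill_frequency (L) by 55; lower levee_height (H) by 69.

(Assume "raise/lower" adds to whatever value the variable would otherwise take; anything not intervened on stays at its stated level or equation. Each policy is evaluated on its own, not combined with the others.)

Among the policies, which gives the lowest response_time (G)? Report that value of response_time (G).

Policy A (B + 22):
  B = 12 + 22 = 34
  H = 266 + 5·34 = 436
  L = -16 + 2·34 + 2·436 = 924
  G = 75 − 3·34 − 3·436 + 924 = -411
Policy B (B + 9):
  B = 12 + 9 = 21
  H = 266 + 5·21 = 371
  L = -16 + 2·21 + 2·371 = 768
  G = 75 − 3·21 − 3·371 + 768 = -333
Policy C (L + 55, H − 69):
  B = 12
  H = 266 + 5·12 (−69 from intervention) = 257
  L = -16 + 2·12 + 2·257 (+55 from intervention) = 577
  G = 75 − 3·12 − 3·257 + 577 = -155
Comparing — Policy A: G=-411, Policy B: G=-333, Policy C: G=-155. Lowest is -411 (Policy A).

-411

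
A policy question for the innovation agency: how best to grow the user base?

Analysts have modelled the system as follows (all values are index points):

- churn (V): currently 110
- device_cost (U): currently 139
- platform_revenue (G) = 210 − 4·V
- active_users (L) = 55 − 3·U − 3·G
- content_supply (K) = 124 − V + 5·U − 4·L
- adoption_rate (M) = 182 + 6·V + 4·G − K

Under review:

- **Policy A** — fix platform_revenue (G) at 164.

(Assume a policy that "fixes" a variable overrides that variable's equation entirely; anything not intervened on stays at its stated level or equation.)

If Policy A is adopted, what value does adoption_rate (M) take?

Policy A (G := 164):
  V = 110
  U = 139
  G = 164
  L = 55 − 3·139 − 3·164 = -854
  K = 124 − 110 + 5·139 − 4·(-854) = 4125
  M = 182 + 6·110 + 4·164 − 4125 = -2627

-2627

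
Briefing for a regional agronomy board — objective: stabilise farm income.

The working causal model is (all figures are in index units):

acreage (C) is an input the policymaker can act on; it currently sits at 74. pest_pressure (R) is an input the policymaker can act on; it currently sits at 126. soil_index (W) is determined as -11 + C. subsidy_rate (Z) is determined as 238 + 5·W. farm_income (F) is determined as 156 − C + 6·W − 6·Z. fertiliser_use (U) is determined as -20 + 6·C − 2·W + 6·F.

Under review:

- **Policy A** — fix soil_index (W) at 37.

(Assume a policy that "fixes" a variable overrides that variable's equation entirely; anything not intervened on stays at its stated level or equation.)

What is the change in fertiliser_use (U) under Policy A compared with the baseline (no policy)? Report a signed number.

Baseline:
  C = 74
  W = -11 + 74 = 63
  Z = 238 + 5·63 = 553
  F = 156 − 74 + 6·63 − 6·553 = -2858
  U = -20 + 6·74 − 2·63 + 6·(-2858) = -16850
Policy A (W := 37):
  C = 74
  W = 37
  Z = 238 + 5·37 = 423
  F = 156 − 74 + 6·37 − 6·423 = -2234
  U = -20 + 6·74 − 2·37 + 6·(-2234) = -13054
Change in U: -13054 − (-16850) = 3796

3796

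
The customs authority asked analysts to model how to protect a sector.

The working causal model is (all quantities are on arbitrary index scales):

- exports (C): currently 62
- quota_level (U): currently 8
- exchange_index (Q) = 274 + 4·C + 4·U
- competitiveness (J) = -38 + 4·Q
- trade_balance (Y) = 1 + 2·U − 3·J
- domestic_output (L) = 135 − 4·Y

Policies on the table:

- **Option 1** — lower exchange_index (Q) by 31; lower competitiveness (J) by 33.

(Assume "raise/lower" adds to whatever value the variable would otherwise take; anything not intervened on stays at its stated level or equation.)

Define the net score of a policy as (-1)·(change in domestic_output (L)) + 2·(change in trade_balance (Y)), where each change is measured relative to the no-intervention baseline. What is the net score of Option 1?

2826

Baseline:
  C = 62
  U = 8
  Q = 274 + 4·62 + 4·8 = 554
  J = -38 + 4·554 = 2178
  Y = 1 + 2·8 − 3·2178 = -6517
  L = 135 − 4·(-6517) = 26203
Option 1 (Q − 31, J − 33):
  C = 62
  U = 8
  Q = 274 + 4·62 + 4·8 (−31 from intervention) = 523
  J = -38 + 4·523 (−33 from intervention) = 2021
  Y = 1 + 2·8 − 3·2021 = -6046
  L = 135 − 4·(-6046) = 24319
ΔL = 24319 − 26203 = -1884; ΔY = -6046 − (-6517) = 471
Score = (-1)·(-1884) + 2·471 = 2826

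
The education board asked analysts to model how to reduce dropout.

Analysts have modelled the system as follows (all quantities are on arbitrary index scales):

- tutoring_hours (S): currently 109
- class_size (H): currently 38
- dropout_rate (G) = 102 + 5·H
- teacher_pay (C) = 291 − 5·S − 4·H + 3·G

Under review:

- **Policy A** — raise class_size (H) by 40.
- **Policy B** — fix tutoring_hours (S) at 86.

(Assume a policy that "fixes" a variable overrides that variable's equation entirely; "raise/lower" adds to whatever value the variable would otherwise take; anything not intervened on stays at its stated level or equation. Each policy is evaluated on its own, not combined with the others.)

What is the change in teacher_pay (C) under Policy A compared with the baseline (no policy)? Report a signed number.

Baseline:
  S = 109
  H = 38
  G = 102 + 5·38 = 292
  C = 291 − 5·109 − 4·38 + 3·292 = 470
Policy A (H + 40):
  S = 109
  H = 38 + 40 = 78
  G = 102 + 5·78 = 492
  C = 291 − 5·109 − 4·78 + 3·492 = 910
Change in C: 910 − 470 = 440

440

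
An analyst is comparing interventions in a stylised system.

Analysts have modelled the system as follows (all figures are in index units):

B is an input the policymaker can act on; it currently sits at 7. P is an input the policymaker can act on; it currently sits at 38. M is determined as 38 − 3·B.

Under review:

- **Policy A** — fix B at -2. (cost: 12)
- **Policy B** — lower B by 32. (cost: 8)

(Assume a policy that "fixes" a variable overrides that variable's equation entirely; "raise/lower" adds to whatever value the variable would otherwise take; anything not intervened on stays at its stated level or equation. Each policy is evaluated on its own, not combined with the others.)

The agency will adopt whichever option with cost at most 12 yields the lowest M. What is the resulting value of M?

44

Policy A (B := -2):
  B = -2
  M = 38 − 3·(-2) = 44
Policy B (B − 32):
  B = 7 − 32 = -25
  M = 38 − 3·(-25) = 113
Comparing — Policy A: M=44, Policy B: M=113. Lowest is 44 (Policy A).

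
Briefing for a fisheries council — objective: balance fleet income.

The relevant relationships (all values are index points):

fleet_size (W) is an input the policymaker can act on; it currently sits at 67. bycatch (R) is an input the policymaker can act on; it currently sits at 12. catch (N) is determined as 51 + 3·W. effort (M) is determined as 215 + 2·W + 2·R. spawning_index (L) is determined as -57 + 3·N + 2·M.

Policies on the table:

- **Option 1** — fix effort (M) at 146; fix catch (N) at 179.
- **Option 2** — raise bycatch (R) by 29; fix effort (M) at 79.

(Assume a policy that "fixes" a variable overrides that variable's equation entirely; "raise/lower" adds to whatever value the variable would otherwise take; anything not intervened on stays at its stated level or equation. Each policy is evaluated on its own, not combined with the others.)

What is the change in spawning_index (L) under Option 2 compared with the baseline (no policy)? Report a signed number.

-588

Baseline:
  W = 67
  R = 12
  N = 51 + 3·67 = 252
  M = 215 + 2·67 + 2·12 = 373
  L = -57 + 3·252 + 2·373 = 1445
Option 2 (R + 29, M := 79):
  W = 67
  R = 12 + 29 = 41
  N = 51 + 3·67 = 252
  M = 79
  L = -57 + 3·252 + 2·79 = 857
Change in L: 857 − 1445 = -588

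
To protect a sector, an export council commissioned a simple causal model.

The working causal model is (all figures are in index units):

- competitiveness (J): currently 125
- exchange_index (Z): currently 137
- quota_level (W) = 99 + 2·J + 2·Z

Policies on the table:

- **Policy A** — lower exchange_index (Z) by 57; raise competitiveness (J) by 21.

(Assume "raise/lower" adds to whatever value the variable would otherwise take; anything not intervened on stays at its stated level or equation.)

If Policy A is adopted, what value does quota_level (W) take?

551

Policy A (Z − 57, J + 21):
  J = 125 + 21 = 146
  Z = 137 − 57 = 80
  W = 99 + 2·146 + 2·80 = 551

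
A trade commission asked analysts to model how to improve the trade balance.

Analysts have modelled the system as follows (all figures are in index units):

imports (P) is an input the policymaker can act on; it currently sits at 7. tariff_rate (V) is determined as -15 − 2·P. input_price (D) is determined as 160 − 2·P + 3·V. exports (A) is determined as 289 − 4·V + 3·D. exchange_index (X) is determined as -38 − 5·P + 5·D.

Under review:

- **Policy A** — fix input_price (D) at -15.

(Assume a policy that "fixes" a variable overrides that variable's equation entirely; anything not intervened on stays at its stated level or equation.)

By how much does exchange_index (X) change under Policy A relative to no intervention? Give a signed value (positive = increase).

-370

Baseline:
  P = 7
  V = -15 − 2·7 = -29
  D = 160 − 2·7 + 3·(-29) = 59
  X = -38 − 5·7 + 5·59 = 222
Policy A (D := -15):
  P = 7
  V = -15 − 2·7 = -29
  D = -15
  X = -38 − 5·7 + 5·(-15) = -148
Change in X: -148 − 222 = -370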